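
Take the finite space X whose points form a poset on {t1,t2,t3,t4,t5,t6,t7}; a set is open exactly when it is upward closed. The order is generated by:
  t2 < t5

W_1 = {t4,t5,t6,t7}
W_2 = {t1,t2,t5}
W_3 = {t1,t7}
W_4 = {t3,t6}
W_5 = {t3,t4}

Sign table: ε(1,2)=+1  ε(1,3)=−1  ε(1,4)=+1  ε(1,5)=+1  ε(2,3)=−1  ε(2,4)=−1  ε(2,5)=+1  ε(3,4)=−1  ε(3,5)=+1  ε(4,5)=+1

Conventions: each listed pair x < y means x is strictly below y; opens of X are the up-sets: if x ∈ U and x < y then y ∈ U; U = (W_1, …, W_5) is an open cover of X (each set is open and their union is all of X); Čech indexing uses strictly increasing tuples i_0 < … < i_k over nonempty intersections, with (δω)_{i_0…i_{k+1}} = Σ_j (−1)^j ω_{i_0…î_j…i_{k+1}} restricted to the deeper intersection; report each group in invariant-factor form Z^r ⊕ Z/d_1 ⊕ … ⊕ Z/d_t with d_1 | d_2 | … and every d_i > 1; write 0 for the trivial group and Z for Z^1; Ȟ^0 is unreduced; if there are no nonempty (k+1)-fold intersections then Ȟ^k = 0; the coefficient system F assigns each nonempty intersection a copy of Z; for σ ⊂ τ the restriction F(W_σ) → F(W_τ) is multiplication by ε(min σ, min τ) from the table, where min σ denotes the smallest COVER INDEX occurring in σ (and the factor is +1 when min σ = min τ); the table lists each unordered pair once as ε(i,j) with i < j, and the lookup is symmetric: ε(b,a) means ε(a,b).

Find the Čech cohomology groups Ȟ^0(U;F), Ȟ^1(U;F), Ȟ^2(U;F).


nonempty overlaps:
  W12={t5} W13={t7} W14={t6} W15={t4} W23={t1} W45={t3}
C dims 5,6; δ0: rk 4, SNF 1^4
degree 0: 5−4−0 = 1 → Ȟ^0 ≅ Z
degree 1: 6−0−4 = 2 → Ȟ^1 ≅ Z^2
degree 2: 0−0−0 = 0 → Ȟ^2 ≅ 0

Ȟ^0(U;F) ≅ Z, Ȟ^1(U;F) ≅ Z^2 and Ȟ^2(U;F) ≅ 0


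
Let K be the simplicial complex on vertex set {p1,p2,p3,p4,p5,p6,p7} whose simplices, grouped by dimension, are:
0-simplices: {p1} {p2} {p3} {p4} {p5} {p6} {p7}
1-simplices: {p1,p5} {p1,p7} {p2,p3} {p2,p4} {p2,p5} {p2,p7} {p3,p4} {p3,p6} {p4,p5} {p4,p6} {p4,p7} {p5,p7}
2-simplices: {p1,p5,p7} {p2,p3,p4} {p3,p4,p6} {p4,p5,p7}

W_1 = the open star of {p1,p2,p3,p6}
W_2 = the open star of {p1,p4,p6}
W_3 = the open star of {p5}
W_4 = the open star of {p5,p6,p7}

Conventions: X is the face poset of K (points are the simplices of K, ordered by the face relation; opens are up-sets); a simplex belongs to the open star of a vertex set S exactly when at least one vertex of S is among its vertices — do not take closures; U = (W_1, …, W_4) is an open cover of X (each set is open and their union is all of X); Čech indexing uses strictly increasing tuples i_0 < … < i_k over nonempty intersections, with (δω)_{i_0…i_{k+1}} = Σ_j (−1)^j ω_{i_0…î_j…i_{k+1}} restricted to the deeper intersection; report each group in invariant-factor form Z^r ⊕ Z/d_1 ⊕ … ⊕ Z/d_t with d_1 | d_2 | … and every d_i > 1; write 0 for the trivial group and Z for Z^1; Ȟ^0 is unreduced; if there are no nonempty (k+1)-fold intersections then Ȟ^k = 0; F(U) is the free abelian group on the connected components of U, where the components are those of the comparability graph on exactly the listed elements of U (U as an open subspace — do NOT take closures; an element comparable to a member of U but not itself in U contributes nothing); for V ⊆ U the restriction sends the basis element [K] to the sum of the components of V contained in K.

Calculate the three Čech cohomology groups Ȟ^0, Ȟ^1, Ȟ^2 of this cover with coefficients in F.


nonempty overlaps:
  W1={{p1},{p2},{p3},{p6},{p1,p5},{p1,p7},{p2,p3},{p2,p4},{p2,p5},{p2,p7},{p3,p4},{p3,p6},{p4,p6},{p1,p5,p7},{p2,p3,p4},{p3,p4,p6}} W2={{p1},{p4},{p6},{p1,p5},{p1,p7},{p2,p4},{p3,p4},{p3,p6},{p4,p5},{p4,p6},{p4,p7},{p1,p5,p7},{p2,p3,p4},{p3,p4,p6},{p4,p5,p7}} W3={{p5},{p1,p5},{p2,p5},{p4,p5},{p5,p7},{p1,p5,p7},{p4,p5,p7}} W4={{p5},{p6},{p7},{p1,p5},{p1,p7},{p2,p5},{p2,p7},{p3,p6},{p4,p5},{p4,p6},{p4,p7},{p5,p7},{p1,p5,p7},{p3,p4,p6},{p4,p5,p7}}
  W12={{p1},{p6},{p1,p5},{p1,p7},{p2,p4},{p3,p4},{p3,p6},{p4,p6},{p1,p5,p7},{p2,p3,p4},{p3,p4,p6}} W13={{p1,p5},{p2,p5},{p1,p5,p7}} W14={{p6},{p1,p5},{p1,p7},{p2,p5},{p2,p7},{p3,p6},{p4,p6},{p1,p5,p7},{p3,p4,p6}} W23={{p1,p5},{p4,p5},{p1,p5,p7},{p4,p5,p7}} W24={{p6},{p1,p5},{p1,p7},{p3,p6},{p4,p5},{p4,p6},{p4,p7},{p1,p5,p7},{p3,p4,p6},{p4,p5,p7}} W34={{p5},{p1,p5},{p2,p5},{p4,p5},{p5,p7},{p1,p5,p7},{p4,p5,p7}}
  W123={{p1,p5},{p1,p5,p7}} W124={{p6},{p1,p5},{p1,p7},{p3,p6},{p4,p6},{p1,p5,p7},{p3,p4,p6}} W134={{p1,p5},{p2,p5},{p1,p5,p7}} W234={{p1,p5},{p4,p5},{p1,p5,p7},{p4,p5,p7}}
  W1234={{p1,p5},{p1,p5,p7}}
components per intersection:
  W1: {{p1},{p1,p5},{p1,p7},{p1,p5,p7}} {{p2},{p3},{p6},{p2,p3},{p2,p4},{p2,p5},{p2,p7},{p3,p4},{p3,p6},{p4,p6},{p2,p3,p4},{p3,p4,p6}}
  W2: {{p1},{p1,p5},{p1,p7},{p1,p5,p7}} {{p4},{p6},{p2,p4},{p3,p4},{p3,p6},{p4,p5},{p4,p6},{p4,p7},{p2,p3,p4},{p3,p4,p6},{p4,p5,p7}}
  W3: {{p5},{p1,p5},{p2,p5},{p4,p5},{p5,p7},{p1,p5,p7},{p4,p5,p7}}
  W4: {{p5},{p7},{p1,p5},{p1,p7},{p2,p5},{p2,p7},{p4,p5},{p4,p7},{p5,p7},{p1,p5,p7},{p4,p5,p7}} {{p6},{p3,p6},{p4,p6},{p3,p4,p6}}
  W12: {{p1},{p1,p5},{p1,p7},{p1,p5,p7}} {{p6},{p2,p4},{p3,p4},{p3,p6},{p4,p6},{p2,p3,p4},{p3,p4,p6}}
  W13: {{p1,p5},{p1,p5,p7}} {{p2,p5}}
  W14: {{p6},{p3,p6},{p4,p6},{p3,p4,p6}} {{p1,p5},{p1,p7},{p1,p5,p7}} {{p2,p5}} {{p2,p7}}
  W23: {{p1,p5},{p1,p5,p7}} {{p4,p5},{p4,p5,p7}}
  W24: {{p6},{p3,p6},{p4,p6},{p3,p4,p6}} {{p1,p5},{p1,p7},{p1,p5,p7}} {{p4,p5},{p4,p7},{p4,p5,p7}}
  W34: {{p5},{p1,p5},{p2,p5},{p4,p5},{p5,p7},{p1,p5,p7},{p4,p5,p7}}
  W123: {{p1,p5},{p1,p5,p7}}
  W124: {{p6},{p3,p6},{p4,p6},{p3,p4,p6}} {{p1,p5},{p1,p7},{p1,p5,p7}}
  W134: {{p1,p5},{p1,p5,p7}} {{p2,p5}}
  W234: {{p1,p5},{p1,p5,p7}} {{p4,p5},{p4,p5,p7}}
  W1234: {{p1,p5},{p1,p5,p7}}
C dims 7,14,7,1; δ0: rk 6, SNF 1^6; δ1: rk 6, SNF 1^6; δ2: rk 1, SNF 1^1
degree 0: 7−6−0 = 1 → Ȟ^0 ≅ Z
degree 1: 14−6−6 = 2 → Ȟ^1 ≅ Z^2
degree 2: 7−1−6 = 0 → Ȟ^2 ≅ 0

Ȟ^0 = Z; Ȟ^1 = Z^2; Ȟ^2 = 0


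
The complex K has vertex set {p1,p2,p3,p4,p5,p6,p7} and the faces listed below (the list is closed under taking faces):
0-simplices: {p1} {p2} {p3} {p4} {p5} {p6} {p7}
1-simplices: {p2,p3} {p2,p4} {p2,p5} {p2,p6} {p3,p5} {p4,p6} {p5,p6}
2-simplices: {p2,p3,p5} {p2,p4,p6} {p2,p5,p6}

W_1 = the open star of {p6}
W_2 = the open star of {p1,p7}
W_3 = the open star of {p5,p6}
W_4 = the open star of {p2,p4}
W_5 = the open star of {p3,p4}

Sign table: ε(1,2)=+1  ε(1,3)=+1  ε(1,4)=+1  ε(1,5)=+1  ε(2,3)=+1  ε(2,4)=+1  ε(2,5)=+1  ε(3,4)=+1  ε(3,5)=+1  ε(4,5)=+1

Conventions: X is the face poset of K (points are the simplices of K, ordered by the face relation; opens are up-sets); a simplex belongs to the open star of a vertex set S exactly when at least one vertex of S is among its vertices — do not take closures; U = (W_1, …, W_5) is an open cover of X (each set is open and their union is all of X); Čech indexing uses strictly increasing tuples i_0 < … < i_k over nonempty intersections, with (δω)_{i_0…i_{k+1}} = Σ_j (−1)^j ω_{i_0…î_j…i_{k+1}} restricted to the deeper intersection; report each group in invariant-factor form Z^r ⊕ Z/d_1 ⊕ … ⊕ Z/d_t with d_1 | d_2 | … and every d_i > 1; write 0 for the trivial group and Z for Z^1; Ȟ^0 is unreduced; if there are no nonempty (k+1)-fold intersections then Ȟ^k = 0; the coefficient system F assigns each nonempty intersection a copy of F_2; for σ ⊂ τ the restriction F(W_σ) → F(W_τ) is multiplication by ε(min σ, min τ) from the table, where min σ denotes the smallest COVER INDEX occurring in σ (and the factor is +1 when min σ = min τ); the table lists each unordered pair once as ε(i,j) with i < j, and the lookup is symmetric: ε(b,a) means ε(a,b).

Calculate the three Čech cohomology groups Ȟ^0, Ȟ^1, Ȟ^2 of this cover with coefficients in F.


nerve of the cover:
  W1={{p6},{p2,p6},{p4,p6},{p5,p6},{p2,p4,p6},{p2,p5,p6}} W2={{p1},{p7}} W3={{p5},{p6},{p2,p5},{p2,p6},{p3,p5},{p4,p6},{p5,p6},{p2,p3,p5},{p2,p4,p6},{p2,p5,p6}} W4={{p2},{p4},{p2,p3},{p2,p4},{p2,p5},{p2,p6},{p4,p6},{p2,p3,p5},{p2,p4,p6},{p2,p5,p6}} W5={{p3},{p4},{p2,p3},{p2,p4},{p3,p5},{p4,p6},{p2,p3,p5},{p2,p4,p6}}
  W13={{p6},{p2,p6},{p4,p6},{p5,p6},{p2,p4,p6},{p2,p5,p6}} W14={{p2,p6},{p4,p6},{p2,p4,p6},{p2,p5,p6}} W15={{p4,p6},{p2,p4,p6}} W34={{p2,p5},{p2,p6},{p4,p6},{p2,p3,p5},{p2,p4,p6},{p2,p5,p6}} W35={{p3,p5},{p4,p6},{p2,p3,p5},{p2,p4,p6}} W45={{p4},{p2,p3},{p2,p4},{p4,p6},{p2,p3,p5},{p2,p4,p6}}
  W134={{p2,p6},{p4,p6},{p2,p4,p6},{p2,p5,p6}} W135={{p4,p6},{p2,p4,p6}} W145={{p4,p6},{p2,p4,p6}} W345={{p4,p6},{p2,p3,p5},{p2,p4,p6}}
  W1345={{p4,p6},{p2,p4,p6}}
C dims 5,6,4,1; δ0: rk_F2 3; δ1: rk_F2 3; δ2: rk_F2 1
Ȟ^0 = (5 − 3) − 0 = 2, so Ȟ^0 ≅ Z/2 ⊕ Z/2
Ȟ^1 = (6 − 3) − 3 = 0, so Ȟ^1 ≅ 0
Ȟ^2 = (4 − 1) − 3 = 0, so Ȟ^2 ≅ 0

Ȟ^0(U;F) ≅ Z/2 ⊕ Z/2; Ȟ^1(U;F) ≅ 0; Ȟ^2(U;F) ≅ 0


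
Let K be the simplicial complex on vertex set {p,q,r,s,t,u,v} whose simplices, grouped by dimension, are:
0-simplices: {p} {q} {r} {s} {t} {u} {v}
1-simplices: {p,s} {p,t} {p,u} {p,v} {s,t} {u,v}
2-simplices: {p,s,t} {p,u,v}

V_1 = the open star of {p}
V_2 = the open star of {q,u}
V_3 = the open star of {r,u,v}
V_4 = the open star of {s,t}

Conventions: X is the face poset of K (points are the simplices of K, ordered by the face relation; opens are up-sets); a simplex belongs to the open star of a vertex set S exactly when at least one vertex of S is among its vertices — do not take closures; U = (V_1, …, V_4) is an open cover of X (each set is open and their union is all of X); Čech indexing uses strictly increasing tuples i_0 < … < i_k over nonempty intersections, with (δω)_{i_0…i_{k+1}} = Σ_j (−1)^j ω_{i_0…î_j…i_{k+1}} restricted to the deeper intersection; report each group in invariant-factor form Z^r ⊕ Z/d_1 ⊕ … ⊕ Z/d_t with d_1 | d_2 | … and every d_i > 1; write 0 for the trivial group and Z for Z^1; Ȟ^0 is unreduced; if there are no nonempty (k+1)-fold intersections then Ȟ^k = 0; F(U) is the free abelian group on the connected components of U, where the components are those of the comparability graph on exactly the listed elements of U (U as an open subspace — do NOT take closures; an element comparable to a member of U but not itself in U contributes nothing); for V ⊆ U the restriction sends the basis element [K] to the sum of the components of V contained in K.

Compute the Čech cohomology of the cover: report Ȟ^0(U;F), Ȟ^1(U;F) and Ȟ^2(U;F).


cover nerve:
  V1={{p},{p,s},{p,t},{p,u},{p,v},{p,s,t},{p,u,v}} V2={{q},{u},{p,u},{u,v},{p,u,v}} V3={{r},{u},{v},{p,u},{p,v},{u,v},{p,u,v}} V4={{s},{t},{p,s},{p,t},{s,t},{p,s,t}}
  V12={{p,u},{p,u,v}} V13={{p,u},{p,v},{p,u,v}} V14={{p,s},{p,t},{p,s,t}} V23={{u},{p,u},{u,v},{p,u,v}}
  V123={{p,u},{p,u,v}}
components per intersection:
  V1: {{p},{p,s},{p,t},{p,u},{p,v},{p,s,t},{p,u,v}}
  V2: {{q}} {{u},{p,u},{u,v},{p,u,v}}
  V3: {{r}} {{u},{v},{p,u},{p,v},{u,v},{p,u,v}}
  V4: {{s},{t},{p,s},{p,t},{s,t},{p,s,t}}
  V12: {{p,u},{p,u,v}}
  V13: {{p,u},{p,v},{p,u,v}}
  V14: {{p,s},{p,t},{p,s,t}}
  V23: {{u},{p,u},{u,v},{p,u,v}}
  V123: {{p,u},{p,u,v}}
C dims 6,4,1; δ0: rk 3, SNF 1^3; δ1: rk 1, SNF 1^1
Ȟ^0: (6−3)−0=3 ⇒ Z^3
Ȟ^1: (4−1)−3=0 ⇒ 0
Ȟ^2: (1−0)−1=0 ⇒ 0

Ȟ^0 ≅ Z^3; Ȟ^1 ≅ 0; Ȟ^2 ≅ 0


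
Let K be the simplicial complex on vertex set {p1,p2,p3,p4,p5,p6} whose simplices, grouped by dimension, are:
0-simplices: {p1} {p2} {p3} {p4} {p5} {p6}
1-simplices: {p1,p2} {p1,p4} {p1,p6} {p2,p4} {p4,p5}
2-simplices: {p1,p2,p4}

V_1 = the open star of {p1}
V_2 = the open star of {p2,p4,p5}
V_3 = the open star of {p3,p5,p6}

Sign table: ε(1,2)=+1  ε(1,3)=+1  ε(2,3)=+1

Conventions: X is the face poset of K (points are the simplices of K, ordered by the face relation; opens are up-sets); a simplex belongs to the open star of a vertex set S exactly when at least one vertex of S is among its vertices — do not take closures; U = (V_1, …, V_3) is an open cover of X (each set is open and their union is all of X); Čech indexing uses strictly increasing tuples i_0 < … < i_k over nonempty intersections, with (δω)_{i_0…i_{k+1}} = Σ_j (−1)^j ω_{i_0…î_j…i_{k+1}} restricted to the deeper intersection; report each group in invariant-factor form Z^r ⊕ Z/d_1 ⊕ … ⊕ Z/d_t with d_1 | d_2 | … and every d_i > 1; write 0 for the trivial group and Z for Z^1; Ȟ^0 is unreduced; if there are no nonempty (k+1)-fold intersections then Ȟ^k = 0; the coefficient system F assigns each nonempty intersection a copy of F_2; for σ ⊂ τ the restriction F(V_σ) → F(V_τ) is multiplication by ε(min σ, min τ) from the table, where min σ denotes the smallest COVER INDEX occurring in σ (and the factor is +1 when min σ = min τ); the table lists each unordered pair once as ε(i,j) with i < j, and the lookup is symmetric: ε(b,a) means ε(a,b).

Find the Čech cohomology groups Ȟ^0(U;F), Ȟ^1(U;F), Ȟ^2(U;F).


Ȟ^0(U;F) ≅ Z/2, Ȟ^1(U;F) ≅ Z/2 and Ȟ^2(U;F) ≅ 0

nonempty intersections:
  V1={{p1},{p1,p2},{p1,p4},{p1,p6},{p1,p2,p4}} V2={{p2},{p4},{p5},{p1,p2},{p1,p4},{p2,p4},{p4,p5},{p1,p2,p4}} V3={{p3},{p5},{p6},{p1,p6},{p4,p5}}
  V12={{p1,p2},{p1,p4},{p1,p2,p4}} V13={{p1,p6}} V23={{p5},{p4,p5}}
C dims 3,3; δ0: rk_F2 2
Ȟ^0: (3−2)−0=1 ⇒ Z/2
Ȟ^1: (3−0)−2=1 ⇒ Z/2
Ȟ^2: (0−0)−0=0 ⇒ 0


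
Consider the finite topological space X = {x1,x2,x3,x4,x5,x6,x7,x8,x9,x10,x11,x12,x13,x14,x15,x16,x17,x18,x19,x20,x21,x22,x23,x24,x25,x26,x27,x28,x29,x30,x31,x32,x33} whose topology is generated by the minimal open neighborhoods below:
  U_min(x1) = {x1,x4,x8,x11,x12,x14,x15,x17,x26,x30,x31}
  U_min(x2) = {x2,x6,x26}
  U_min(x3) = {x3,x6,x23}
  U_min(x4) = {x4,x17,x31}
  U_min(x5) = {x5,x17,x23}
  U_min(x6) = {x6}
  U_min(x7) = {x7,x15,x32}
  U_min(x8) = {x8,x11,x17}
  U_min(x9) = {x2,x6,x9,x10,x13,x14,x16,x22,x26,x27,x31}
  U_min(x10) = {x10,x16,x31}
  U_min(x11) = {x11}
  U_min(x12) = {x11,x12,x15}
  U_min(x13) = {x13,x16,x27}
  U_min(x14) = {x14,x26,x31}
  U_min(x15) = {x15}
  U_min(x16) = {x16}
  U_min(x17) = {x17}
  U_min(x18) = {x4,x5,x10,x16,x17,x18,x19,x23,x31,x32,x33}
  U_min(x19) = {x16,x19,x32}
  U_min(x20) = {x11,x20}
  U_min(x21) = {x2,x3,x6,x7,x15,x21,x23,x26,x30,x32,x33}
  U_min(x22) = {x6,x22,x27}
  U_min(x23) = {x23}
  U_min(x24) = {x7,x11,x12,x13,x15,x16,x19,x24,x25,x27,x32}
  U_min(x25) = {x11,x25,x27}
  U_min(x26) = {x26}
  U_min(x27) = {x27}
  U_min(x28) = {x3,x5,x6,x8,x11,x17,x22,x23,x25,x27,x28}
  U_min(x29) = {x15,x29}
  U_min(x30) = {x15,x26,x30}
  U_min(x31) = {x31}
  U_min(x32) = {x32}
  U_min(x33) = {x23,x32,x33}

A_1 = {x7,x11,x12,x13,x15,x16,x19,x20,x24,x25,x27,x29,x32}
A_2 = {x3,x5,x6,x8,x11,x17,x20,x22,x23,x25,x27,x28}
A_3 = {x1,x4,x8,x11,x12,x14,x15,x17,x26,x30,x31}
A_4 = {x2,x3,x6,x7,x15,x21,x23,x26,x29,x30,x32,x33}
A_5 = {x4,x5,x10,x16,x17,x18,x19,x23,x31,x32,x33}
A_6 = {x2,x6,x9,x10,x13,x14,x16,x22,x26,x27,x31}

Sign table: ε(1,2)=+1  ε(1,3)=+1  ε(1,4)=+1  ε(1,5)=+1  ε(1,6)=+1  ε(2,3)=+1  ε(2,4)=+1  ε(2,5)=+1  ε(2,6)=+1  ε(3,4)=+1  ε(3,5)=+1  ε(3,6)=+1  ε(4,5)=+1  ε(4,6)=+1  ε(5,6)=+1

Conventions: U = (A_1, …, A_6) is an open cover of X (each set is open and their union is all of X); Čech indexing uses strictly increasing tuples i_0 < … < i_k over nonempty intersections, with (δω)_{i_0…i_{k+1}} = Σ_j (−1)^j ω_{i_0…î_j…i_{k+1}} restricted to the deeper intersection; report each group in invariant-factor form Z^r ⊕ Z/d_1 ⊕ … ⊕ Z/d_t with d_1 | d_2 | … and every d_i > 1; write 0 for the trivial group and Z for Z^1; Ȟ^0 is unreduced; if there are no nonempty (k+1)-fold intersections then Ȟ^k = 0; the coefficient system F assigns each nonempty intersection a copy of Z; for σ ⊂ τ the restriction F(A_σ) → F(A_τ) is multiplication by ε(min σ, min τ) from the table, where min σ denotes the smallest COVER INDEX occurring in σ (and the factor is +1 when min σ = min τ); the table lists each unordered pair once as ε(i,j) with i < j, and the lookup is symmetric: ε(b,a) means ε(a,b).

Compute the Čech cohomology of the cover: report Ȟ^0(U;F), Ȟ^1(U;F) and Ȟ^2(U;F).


nerve of the cover:
  A12={x11,x20,x25,x27} A13={x11,x12,x15} A14={x7,x15,x29,x32} A15={x16,x19,x32} A16={x13,x16,x27} A23={x8,x11,x17} A24={x3,x6,x23} A25={x5,x17,x23} A26={x6,x22,x27} A34={x15,x26,x30} A35={x4,x17,x31} A36={x14,x26,x31} A45={x23,x32,x33} A46={x2,x6,x26} A56={x10,x16,x31}
  A123={x11} A126={x27} A134={x15} A145={x32} A156={x16} A235={x17} A245={x23} A246={x6} A346={x26} A356={x31}
C dims 6,15,10; δ0: rk 5, SNF 1^5; δ1: rk 10, SNF 1^9·2
Ȟ^0 = (6 − 5) − 0 = 1, so Ȟ^0 ≅ Z
Ȟ^1 = (15 − 10) − 5 = 0, so Ȟ^1 ≅ 0
Ȟ^2 = (10 − 0) − 10 = 0 plus torsion [2], so Ȟ^2 ≅ Z/2

Ȟ^0 = Z, Ȟ^1 = 0 and Ȟ^2 = Z/2


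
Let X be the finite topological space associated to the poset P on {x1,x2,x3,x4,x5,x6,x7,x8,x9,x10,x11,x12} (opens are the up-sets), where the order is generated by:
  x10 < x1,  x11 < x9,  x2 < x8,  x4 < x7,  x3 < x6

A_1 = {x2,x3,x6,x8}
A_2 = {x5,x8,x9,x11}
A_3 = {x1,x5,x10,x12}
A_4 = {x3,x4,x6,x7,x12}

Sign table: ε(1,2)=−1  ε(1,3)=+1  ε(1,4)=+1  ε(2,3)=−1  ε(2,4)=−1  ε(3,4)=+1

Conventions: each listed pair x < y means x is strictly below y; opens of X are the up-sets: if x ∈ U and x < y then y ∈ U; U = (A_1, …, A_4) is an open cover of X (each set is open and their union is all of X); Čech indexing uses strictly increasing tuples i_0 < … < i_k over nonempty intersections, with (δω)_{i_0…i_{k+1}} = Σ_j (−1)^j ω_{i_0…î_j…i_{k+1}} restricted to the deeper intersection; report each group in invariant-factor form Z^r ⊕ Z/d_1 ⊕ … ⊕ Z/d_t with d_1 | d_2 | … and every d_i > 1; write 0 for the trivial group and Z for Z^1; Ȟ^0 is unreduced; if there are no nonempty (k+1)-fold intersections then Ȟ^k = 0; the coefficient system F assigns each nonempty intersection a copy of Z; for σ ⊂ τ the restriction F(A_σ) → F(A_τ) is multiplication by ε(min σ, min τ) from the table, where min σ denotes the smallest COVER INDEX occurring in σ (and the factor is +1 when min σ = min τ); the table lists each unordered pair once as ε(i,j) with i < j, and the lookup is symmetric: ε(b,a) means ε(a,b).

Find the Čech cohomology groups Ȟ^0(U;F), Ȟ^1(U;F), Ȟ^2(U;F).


Ȟ^0(U;F) ≅ Z,  Ȟ^1(U;F) ≅ Z,  Ȟ^2(U;F) ≅ 0

nerve simplices:
  A12={x8} A14={x3,x6} A23={x5} A34={x12}
C dims 4,4; δ0: rk 3, SNF 1^3
degree 0: 4−3−0 = 1 → Ȟ^0 ≅ Z
degree 1: 4−0−3 = 1 → Ȟ^1 ≅ Z
degree 2: 0−0−0 = 0 → Ȟ^2 ≅ 0


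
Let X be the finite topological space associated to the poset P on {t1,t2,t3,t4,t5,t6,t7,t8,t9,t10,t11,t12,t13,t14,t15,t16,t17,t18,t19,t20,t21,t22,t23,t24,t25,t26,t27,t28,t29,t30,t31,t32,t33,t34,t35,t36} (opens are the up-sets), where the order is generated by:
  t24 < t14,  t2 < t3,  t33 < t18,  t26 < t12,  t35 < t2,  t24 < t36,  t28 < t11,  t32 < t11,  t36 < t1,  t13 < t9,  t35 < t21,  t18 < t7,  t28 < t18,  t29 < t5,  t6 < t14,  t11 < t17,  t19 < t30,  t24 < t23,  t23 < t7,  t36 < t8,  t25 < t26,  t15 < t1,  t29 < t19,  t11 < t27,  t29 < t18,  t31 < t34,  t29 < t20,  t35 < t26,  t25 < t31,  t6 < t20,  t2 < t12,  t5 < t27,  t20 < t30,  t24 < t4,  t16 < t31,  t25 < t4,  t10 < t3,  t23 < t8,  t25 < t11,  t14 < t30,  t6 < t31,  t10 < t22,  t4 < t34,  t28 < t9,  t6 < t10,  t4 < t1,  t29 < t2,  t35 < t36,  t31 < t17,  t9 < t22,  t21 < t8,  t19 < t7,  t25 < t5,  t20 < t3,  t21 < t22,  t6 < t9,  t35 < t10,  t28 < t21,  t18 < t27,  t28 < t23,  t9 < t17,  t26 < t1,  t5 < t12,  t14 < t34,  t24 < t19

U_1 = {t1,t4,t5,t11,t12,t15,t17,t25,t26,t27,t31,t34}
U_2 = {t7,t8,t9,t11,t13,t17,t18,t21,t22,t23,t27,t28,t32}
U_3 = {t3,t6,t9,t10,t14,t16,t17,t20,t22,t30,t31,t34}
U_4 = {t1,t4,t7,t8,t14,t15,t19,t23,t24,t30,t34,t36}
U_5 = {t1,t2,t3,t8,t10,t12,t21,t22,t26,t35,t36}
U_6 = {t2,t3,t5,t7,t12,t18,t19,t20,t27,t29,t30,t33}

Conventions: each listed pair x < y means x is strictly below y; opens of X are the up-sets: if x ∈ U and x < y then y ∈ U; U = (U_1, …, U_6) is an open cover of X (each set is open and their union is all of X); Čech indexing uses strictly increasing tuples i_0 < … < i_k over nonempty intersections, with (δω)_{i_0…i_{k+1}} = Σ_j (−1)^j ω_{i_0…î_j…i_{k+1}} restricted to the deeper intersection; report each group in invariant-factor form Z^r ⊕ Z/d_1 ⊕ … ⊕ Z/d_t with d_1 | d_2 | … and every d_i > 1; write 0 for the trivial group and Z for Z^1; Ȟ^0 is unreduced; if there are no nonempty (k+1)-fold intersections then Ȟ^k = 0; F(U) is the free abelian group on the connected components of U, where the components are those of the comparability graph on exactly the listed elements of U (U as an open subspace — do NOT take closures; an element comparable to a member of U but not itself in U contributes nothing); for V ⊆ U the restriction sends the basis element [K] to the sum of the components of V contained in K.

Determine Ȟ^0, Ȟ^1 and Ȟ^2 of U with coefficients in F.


cover nerve:
  U12={t11,t17,t27} U13={t17,t31,t34} U14={t1,t4,t15,t34} U15={t1,t12,t26} U16={t5,t12,t27} U23={t9,t17,t22} U24={t7,t8,t23} U25={t8,t21,t22} U26={t7,t18,t27} U34={t14,t30,t34} U35={t3,t10,t22} U36={t3,t20,t30} U45={t1,t8,t36} U46={t7,t19,t30} U56={t2,t3,t12}
  U123={t17} U126={t27} U134={t34} U145={t1} U156={t12} U235={t22} U245={t8} U246={t7} U346={t30} U356={t3}
components per intersection:
  U1: {t1,t4,t5,t11,t12,t15,t17,t25,t26,t27,t31,t34}
  U2: {t7,t8,t9,t11,t13,t17,t18,t21,t22,t23,t27,t28,t32}
  U3: {t3,t6,t9,t10,t14,t16,t17,t20,t22,t30,t31,t34}
  U4: {t1,t4,t7,t8,t14,t15,t19,t23,t24,t30,t34,t36}
  U5: {t1,t2,t3,t8,t10,t12,t21,t22,t26,t35,t36}
  U6: {t2,t3,t5,t7,t12,t18,t19,t20,t27,t29,t30,t33}
  U12: {t11,t17,t27}
  U13: {t17,t31,t34}
  U14: {t1,t4,t15,t34}
  U15: {t1,t12,t26}
  U16: {t5,t12,t27}
  U23: {t9,t17,t22}
  U24: {t7,t8,t23}
  U25: {t8,t21,t22}
  U26: {t7,t18,t27}
  U34: {t14,t30,t34}
  U35: {t3,t10,t22}
  U36: {t3,t20,t30}
  U45: {t1,t8,t36}
  U46: {t7,t19,t30}
  U56: {t2,t3,t12}
  U123: {t17}
  U126: {t27}
  U134: {t34}
  U145: {t1}
  U156: {t12}
  U235: {t22}
  U245: {t8}
  U246: {t7}
  U346: {t30}
  U356: {t3}
C dims 6,15,10; δ0: rk 5, SNF 1^5; δ1: rk 10, SNF 1^9·2
Ȟ^0: (6−5)−0=1 ⇒ Z
Ȟ^1: (15−10)−5=0 ⇒ 0
Ȟ^2: (10−0)−10=0 plus torsion [2] ⇒ Z/2

Ȟ^0(U;F) ≅ Z,  Ȟ^1(U;F) ≅ 0,  Ȟ^2(U;F) ≅ Z/2


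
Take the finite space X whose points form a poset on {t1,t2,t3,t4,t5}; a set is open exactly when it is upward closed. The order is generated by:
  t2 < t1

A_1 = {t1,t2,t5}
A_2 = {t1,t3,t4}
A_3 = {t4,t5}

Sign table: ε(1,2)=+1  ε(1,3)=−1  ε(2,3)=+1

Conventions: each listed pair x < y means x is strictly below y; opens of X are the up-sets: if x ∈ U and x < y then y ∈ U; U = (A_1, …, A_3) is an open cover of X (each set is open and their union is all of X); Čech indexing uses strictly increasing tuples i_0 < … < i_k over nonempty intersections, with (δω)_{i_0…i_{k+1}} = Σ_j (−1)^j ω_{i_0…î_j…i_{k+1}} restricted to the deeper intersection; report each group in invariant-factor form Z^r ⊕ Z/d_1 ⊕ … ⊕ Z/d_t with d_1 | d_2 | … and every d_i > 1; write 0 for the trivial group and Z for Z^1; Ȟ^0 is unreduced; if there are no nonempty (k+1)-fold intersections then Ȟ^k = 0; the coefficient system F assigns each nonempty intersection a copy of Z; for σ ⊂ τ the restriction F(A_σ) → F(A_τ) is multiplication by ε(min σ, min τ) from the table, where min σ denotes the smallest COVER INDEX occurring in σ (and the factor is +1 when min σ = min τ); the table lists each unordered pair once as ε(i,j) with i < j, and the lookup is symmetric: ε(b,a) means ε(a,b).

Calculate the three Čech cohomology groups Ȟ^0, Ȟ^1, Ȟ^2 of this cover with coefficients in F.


Ȟ^0 = 0,  Ȟ^1 = Z/2,  Ȟ^2 = 0

nerve simplices:
  A12={t1} A13={t5} A23={t4}
C dims 3,3; δ0: rk 3, SNF 1^2·2
degree 0: 3−3−0 = 0 → Ȟ^0 ≅ 0
degree 1: 3−0−3 = 0 plus torsion [2] → Ȟ^1 ≅ Z/2
degree 2: 0−0−0 = 0 → Ȟ^2 ≅ 0


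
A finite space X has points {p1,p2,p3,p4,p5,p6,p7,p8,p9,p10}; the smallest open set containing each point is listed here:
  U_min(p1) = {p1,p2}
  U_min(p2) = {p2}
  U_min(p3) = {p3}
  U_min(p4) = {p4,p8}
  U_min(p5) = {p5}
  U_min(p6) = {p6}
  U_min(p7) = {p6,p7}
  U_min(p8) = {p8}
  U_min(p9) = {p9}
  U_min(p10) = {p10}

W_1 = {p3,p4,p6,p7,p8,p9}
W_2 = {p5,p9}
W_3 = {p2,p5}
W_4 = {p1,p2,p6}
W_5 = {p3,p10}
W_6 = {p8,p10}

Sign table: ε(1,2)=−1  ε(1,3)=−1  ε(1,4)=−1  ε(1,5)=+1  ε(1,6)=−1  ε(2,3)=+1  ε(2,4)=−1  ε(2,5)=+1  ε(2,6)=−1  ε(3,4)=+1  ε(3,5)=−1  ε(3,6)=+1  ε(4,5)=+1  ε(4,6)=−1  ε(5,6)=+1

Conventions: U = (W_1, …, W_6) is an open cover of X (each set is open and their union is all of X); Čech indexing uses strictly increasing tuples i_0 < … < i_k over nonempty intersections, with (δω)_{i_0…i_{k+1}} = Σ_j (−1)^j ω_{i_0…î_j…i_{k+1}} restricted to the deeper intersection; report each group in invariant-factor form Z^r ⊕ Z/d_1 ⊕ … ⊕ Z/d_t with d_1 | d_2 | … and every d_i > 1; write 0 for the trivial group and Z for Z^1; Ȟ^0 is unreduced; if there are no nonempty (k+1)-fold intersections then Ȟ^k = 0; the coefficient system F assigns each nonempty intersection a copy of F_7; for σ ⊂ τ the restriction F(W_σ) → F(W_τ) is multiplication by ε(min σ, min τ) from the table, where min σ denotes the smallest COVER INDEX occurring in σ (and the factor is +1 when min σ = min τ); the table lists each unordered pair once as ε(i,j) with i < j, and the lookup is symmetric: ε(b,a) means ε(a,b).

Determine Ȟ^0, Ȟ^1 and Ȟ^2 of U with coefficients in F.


Ȟ^0(U;F) ≅ 0,  Ȟ^1(U;F) ≅ Z/7,  Ȟ^2(U;F) ≅ 0

nonempty intersections:
  W12={p9} W14={p6} W15={p3} W16={p8} W23={p5} W34={p2} W56={p10}
C dims 6,7; δ0: rk_F7 6
Ȟ^0: (6−6)−0=0 ⇒ 0
Ȟ^1: (7−0)−6=1 ⇒ Z/7
Ȟ^2: (0−0)−0=0 ⇒ 0


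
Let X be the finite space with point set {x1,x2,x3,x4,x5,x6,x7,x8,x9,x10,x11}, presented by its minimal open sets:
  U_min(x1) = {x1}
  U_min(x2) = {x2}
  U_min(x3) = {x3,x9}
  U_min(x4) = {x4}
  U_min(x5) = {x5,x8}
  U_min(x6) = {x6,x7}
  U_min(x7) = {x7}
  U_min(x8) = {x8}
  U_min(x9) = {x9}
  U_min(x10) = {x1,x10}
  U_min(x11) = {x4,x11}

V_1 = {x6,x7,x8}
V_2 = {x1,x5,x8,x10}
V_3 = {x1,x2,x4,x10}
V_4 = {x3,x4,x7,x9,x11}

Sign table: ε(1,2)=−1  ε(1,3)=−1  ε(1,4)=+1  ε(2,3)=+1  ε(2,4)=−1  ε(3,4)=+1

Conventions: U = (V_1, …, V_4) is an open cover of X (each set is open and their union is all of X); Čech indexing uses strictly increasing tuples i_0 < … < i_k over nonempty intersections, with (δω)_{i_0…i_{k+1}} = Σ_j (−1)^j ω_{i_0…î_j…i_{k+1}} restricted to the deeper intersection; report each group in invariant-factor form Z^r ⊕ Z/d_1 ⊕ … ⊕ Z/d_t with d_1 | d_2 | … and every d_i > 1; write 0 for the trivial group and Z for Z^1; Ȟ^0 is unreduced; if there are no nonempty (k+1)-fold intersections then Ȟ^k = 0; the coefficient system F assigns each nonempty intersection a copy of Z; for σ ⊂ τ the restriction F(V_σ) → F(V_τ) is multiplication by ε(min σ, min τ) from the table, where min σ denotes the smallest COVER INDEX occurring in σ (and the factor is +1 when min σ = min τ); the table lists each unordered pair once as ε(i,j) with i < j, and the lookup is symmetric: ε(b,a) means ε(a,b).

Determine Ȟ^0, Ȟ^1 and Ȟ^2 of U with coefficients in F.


nonempty intersections:
  V12={x8} V14={x7} V23={x1,x10} V34={x4}
C dims 4,4; δ0: rk 4, SNF 1^3·2
Ȟ^0: (4−4)−0=0 ⇒ 0
Ȟ^1: (4−0)−4=0 plus torsion [2] ⇒ Z/2
Ȟ^2: (0−0)−0=0 ⇒ 0

Ȟ^0(U;F) ≅ 0, Ȟ^1(U;F) ≅ Z/2 and Ȟ^2(U;F) ≅ 0


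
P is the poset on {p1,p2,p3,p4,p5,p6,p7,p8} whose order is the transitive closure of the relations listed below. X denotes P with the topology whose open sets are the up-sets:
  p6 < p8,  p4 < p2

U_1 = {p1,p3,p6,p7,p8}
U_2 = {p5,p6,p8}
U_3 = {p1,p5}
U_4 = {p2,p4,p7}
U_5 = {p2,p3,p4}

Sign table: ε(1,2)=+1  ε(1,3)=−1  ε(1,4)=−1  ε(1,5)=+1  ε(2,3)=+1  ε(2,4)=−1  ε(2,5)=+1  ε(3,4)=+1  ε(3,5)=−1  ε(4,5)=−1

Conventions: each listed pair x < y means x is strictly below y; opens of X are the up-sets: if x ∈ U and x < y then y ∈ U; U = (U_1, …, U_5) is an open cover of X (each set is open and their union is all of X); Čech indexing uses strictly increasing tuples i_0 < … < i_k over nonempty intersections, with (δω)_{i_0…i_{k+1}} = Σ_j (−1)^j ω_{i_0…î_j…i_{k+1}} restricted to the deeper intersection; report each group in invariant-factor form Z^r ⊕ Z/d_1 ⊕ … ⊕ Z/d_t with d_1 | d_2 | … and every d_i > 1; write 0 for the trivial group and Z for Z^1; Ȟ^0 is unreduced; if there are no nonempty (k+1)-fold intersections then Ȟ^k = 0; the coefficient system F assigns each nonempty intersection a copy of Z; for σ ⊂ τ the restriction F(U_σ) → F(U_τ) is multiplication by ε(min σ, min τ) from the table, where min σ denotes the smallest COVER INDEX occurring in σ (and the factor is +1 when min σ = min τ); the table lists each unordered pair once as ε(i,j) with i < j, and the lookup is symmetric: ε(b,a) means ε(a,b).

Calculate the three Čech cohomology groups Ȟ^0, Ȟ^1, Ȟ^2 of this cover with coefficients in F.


Ȟ^0 = 0, Ȟ^1 = Z ⊕ Z/2 and Ȟ^2 = 0

nonempty overlaps:
  U12={p6,p8} U13={p1} U14={p7} U15={p3} U23={p5} U45={p2,p4}
C dims 5,6; δ0: rk 5, SNF 1^4·2
degree 0: 5−5−0 = 0 → Ȟ^0 ≅ 0
degree 1: 6−0−5 = 1 plus torsion [2] → Ȟ^1 ≅ Z ⊕ Z/2
degree 2: 0−0−0 = 0 → Ȟ^2 ≅ 0


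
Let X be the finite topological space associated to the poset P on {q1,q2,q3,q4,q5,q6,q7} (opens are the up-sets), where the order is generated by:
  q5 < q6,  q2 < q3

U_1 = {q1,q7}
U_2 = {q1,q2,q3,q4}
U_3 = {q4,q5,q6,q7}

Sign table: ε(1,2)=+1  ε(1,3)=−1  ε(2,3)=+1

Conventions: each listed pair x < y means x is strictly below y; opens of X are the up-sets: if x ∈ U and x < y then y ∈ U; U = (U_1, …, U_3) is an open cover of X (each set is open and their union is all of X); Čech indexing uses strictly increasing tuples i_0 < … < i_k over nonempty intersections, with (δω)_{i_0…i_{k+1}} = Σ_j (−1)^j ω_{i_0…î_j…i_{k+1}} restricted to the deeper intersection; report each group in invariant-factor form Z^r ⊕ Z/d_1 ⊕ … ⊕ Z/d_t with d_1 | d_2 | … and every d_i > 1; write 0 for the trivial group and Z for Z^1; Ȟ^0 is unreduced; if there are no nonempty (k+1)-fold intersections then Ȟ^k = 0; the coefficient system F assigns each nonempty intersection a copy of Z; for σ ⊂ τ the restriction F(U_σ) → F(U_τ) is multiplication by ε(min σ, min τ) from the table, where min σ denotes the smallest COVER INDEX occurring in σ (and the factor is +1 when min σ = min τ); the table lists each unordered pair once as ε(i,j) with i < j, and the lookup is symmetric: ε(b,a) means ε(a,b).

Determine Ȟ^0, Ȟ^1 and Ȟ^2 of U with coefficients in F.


Ȟ^0 ≅ 0,  Ȟ^1 ≅ Z/2,  Ȟ^2 ≅ 0

intersection data:
  U12={q1} U13={q7} U23={q4}
C dims 3,3; δ0: rk 3, SNF 1^2·2
Ȟ^0 = (3 − 3) − 0 = 0, so Ȟ^0 ≅ 0
Ȟ^1 = (3 − 0) − 3 = 0 plus torsion [2], so Ȟ^1 ≅ Z/2
Ȟ^2 = (0 − 0) − 0 = 0, so Ȟ^2 ≅ 0


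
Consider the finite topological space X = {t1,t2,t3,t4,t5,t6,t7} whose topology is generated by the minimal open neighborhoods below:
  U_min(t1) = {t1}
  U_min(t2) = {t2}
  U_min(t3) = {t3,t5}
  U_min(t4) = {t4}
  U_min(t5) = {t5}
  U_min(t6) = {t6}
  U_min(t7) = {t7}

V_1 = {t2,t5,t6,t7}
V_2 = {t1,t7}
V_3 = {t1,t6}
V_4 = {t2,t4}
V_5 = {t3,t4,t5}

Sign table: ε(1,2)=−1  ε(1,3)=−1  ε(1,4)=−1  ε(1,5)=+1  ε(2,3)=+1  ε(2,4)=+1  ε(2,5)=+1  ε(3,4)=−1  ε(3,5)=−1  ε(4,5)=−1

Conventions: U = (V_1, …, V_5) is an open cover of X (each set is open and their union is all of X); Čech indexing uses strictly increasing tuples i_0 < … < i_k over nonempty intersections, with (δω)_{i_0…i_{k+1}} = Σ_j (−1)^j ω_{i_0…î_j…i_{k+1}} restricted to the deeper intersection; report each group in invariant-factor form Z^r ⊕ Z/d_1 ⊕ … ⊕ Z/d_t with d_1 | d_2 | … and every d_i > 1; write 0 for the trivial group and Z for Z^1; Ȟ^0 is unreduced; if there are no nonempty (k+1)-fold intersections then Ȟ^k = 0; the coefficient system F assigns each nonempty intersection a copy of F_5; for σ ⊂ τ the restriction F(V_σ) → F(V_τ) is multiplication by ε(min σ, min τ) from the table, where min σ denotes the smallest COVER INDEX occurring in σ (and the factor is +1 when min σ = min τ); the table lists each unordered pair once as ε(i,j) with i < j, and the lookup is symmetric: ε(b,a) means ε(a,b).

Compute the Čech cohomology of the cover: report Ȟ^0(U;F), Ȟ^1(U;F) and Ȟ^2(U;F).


nerve simplices:
  V12={t7} V13={t6} V14={t2} V15={t5} V23={t1} V45={t4}
C dims 5,6; δ0: rk_F5 4
degree 0: 5−4−0 = 1 → Ȟ^0 ≅ Z/5
degree 1: 6−0−4 = 2 → Ȟ^1 ≅ Z/5 ⊕ Z/5
degree 2: 0−0−0 = 0 → Ȟ^2 ≅ 0

Ȟ^0(U;F) ≅ Z/5, Ȟ^1(U;F) ≅ Z/5 ⊕ Z/5, Ȟ^2(U;F) ≅ 0


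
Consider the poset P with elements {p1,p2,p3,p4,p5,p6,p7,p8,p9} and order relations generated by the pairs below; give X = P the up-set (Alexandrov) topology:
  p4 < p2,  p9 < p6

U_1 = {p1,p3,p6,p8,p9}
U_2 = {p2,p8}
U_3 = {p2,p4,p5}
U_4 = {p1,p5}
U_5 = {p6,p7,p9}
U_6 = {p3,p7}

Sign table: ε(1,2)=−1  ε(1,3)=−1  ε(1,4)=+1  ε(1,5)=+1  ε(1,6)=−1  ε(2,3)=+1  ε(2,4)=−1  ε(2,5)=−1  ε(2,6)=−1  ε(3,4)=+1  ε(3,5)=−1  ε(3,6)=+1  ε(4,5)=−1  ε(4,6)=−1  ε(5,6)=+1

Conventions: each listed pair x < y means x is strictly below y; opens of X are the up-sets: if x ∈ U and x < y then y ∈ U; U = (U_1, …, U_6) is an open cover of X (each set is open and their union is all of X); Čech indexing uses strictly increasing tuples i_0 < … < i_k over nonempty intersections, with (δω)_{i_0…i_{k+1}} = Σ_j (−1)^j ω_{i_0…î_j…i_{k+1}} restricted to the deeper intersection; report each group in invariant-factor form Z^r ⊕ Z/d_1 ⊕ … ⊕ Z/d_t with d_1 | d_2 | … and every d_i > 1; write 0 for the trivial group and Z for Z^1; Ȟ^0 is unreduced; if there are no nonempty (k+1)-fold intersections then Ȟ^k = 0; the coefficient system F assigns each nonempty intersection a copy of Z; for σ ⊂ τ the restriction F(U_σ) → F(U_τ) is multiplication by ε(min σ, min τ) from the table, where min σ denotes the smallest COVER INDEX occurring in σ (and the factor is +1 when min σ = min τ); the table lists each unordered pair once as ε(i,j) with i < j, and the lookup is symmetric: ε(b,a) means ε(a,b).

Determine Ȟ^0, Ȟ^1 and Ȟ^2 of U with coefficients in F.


intersection data:
  U12={p8} U14={p1} U15={p6,p9} U16={p3} U23={p2} U34={p5} U56={p7}
C dims 6,7; δ0: rk 6, SNF 1^5·2
Ȟ^0 = (6 − 6) − 0 = 0, so Ȟ^0 ≅ 0
Ȟ^1 = (7 − 0) − 6 = 1 plus torsion [2], so Ȟ^1 ≅ Z ⊕ Z/2
Ȟ^2 = (0 − 0) − 0 = 0, so Ȟ^2 ≅ 0

Ȟ^0 ≅ 0; Ȟ^1 ≅ Z ⊕ Z/2; Ȟ^2 ≅ 0


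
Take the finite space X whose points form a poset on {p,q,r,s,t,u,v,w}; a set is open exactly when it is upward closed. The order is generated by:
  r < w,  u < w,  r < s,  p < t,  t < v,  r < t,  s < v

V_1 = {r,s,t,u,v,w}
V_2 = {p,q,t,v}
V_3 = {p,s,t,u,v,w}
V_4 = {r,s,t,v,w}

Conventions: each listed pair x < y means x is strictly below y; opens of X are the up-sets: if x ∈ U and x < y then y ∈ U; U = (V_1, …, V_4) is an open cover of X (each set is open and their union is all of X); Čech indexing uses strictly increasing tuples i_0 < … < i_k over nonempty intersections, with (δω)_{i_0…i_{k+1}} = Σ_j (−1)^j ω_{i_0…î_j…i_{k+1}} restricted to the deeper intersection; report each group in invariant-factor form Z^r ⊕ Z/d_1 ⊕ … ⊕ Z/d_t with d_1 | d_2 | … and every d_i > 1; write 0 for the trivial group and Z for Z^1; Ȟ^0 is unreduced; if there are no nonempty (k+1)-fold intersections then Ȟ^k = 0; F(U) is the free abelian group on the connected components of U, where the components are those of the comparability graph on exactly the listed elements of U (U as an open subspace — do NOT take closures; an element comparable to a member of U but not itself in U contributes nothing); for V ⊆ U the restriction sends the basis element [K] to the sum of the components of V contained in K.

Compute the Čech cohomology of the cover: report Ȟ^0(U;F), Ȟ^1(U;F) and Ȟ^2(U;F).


Ȟ^0 = Z^2, Ȟ^1 = 0 and Ȟ^2 = 0

intersection data:
  V12={t,v} V13={s,t,u,v,w} V14={r,s,t,v,w} V23={p,t,v} V24={t,v} V34={s,t,v,w}
  V123={t,v} V124={t,v} V134={s,t,v,w} V234={t,v}
  V1234={t,v}
components per intersection:
  V1: {r,s,t,u,v,w}
  V2: {p,t,v} {q}
  V3: {p,s,t,v} {u,w}
  V4: {r,s,t,v,w}
  V12: {t,v}
  V13: {s,t,v} {u,w}
  V14: {r,s,t,v,w}
  V23: {p,t,v}
  V24: {t,v}
  V34: {s,t,v} {w}
  V123: {t,v}
  V124: {t,v}
  V134: {s,t,v} {w}
  V234: {t,v}
  V1234: {t,v}
C dims 6,8,5,1; δ0: rk 4, SNF 1^4; δ1: rk 4, SNF 1^4; δ2: rk 1, SNF 1^1
Ȟ^0 = (6 − 4) − 0 = 2, so Ȟ^0 ≅ Z^2
Ȟ^1 = (8 − 4) − 4 = 0, so Ȟ^1 ≅ 0
Ȟ^2 = (5 − 1) − 4 = 0, so Ȟ^2 ≅ 0


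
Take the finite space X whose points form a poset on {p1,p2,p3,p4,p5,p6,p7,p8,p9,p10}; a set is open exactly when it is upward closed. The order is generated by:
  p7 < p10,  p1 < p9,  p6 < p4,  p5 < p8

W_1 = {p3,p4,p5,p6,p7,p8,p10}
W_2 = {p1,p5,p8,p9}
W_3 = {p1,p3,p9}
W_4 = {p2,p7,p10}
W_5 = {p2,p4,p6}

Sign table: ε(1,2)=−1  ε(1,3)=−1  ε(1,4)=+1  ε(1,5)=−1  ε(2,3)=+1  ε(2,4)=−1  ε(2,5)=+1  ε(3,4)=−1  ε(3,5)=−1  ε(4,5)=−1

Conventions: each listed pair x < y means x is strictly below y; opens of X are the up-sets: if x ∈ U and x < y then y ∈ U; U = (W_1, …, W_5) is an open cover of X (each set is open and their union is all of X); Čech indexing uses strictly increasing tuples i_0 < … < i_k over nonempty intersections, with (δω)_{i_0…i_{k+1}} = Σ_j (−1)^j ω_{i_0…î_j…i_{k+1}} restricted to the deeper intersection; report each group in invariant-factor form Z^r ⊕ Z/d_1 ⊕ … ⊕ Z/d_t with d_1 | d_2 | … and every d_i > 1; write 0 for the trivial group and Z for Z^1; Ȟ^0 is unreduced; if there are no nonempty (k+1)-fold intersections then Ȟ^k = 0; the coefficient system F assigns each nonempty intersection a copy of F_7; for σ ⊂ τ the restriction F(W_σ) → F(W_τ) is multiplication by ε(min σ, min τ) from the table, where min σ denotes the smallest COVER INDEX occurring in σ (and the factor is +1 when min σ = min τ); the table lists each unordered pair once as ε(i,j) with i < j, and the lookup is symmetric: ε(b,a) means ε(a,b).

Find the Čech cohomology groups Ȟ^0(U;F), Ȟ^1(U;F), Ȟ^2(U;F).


Ȟ^0 ≅ Z/7, Ȟ^1 ≅ Z/7 ⊕ Z/7, Ȟ^2 ≅ 0

nonempty overlaps:
  W12={p5,p8} W13={p3} W14={p7,p10} W15={p4,p6} W23={p1,p9} W45={p2}
C dims 5,6; δ0: rk_F7 4
degree 0: 5−4−0 = 1 → Ȟ^0 ≅ Z/7
degree 1: 6−0−4 = 2 → Ȟ^1 ≅ Z/7 ⊕ Z/7
degree 2: 0−0−0 = 0 → Ȟ^2 ≅ 0


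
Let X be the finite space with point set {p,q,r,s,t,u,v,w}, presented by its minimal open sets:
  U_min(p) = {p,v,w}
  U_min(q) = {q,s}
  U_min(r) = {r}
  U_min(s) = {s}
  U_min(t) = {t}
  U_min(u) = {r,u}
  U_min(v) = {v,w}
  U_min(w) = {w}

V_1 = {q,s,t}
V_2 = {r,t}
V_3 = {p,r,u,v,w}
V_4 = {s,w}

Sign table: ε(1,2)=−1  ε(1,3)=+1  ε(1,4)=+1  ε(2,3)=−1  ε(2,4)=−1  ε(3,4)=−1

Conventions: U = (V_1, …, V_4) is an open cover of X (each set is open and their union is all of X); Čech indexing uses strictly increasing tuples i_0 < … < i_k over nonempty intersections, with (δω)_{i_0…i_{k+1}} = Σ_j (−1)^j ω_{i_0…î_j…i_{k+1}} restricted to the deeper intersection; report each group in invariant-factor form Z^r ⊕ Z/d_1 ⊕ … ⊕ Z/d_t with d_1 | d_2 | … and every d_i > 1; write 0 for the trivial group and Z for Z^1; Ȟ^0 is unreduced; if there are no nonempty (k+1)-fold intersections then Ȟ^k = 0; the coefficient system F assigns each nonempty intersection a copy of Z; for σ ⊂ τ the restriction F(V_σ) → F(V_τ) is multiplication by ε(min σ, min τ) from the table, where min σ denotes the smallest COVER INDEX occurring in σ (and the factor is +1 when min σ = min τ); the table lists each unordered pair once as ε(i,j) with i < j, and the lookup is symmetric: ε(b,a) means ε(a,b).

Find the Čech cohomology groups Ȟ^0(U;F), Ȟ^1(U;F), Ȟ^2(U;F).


Ȟ^0(U;F) ≅ 0, Ȟ^1(U;F) ≅ Z/2, Ȟ^2(U;F) ≅ 0

nerve simplices:
  V12={t} V14={s} V23={r} V34={w}
C dims 4,4; δ0: rk 4, SNF 1^3·2
degree 0: 4−4−0 = 0 → Ȟ^0 ≅ 0
degree 1: 4−0−4 = 0 plus torsion [2] → Ȟ^1 ≅ Z/2
degree 2: 0−0−0 = 0 → Ȟ^2 ≅ 0
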